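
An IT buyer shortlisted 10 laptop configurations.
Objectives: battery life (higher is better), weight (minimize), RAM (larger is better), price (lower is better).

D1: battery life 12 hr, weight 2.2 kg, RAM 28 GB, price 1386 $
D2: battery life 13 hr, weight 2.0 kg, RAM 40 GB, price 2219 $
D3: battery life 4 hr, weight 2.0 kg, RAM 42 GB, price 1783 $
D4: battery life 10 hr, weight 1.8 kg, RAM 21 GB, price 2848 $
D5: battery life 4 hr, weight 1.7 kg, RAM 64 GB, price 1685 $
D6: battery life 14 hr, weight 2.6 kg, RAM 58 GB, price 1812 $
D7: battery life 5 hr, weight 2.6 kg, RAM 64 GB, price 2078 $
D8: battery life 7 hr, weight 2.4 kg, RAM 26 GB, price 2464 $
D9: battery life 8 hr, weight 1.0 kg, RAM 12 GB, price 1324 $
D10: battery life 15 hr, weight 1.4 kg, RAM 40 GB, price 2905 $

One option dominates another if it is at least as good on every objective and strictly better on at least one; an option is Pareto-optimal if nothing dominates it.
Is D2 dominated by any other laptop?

No

D1: worse on battery life (12 vs 13).
D3: worse on battery life (4 vs 13).
D4: worse on battery life (10 vs 13).
D5: worse on battery life (4 vs 13).
D6: worse on weight (2.6 vs 2.0).
D7: worse on battery life (5 vs 13).
D8: worse on battery life (7 vs 13).
D9: worse on battery life (8 vs 13).
D10: worse on price (2905 vs 2219).
No option is at least as good as D2 on every objective and strictly better on one.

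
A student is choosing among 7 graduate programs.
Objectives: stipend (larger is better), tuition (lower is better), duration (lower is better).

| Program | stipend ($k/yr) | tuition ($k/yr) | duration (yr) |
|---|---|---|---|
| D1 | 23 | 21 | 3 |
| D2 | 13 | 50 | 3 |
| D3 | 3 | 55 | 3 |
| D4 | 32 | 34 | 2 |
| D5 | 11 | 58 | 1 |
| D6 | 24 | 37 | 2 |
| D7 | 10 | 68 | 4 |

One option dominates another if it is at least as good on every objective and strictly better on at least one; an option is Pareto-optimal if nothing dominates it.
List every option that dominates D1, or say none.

none

D2: worse on stipend (13 vs 23).
D3: worse on stipend (3 vs 23).
D4: worse on tuition (34 vs 21).
D5: worse on stipend (11 vs 23).
D6: worse on tuition (37 vs 21).
D7: worse on stipend (10 vs 23).
No option dominates D1.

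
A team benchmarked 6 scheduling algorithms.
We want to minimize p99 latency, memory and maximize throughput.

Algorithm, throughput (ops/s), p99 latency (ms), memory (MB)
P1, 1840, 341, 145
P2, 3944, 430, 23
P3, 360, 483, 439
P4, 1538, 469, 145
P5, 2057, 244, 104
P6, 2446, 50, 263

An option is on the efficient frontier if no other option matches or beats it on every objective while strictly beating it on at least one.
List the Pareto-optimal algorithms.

P2, P5, P6

P1: dominated by P5 (throughput 2057≥1840, p99 latency 244≤341, memory 104≤145).
P2: not dominated (best throughput).
P3: dominated by P1 (throughput 1840≥360, p99 latency 341≤483, memory 145≤439).
P4: dominated by P1 (throughput 1840≥1538, p99 latency 341≤469, memory 145≤145).
P5: not dominated.
P6: not dominated (best p99 latency).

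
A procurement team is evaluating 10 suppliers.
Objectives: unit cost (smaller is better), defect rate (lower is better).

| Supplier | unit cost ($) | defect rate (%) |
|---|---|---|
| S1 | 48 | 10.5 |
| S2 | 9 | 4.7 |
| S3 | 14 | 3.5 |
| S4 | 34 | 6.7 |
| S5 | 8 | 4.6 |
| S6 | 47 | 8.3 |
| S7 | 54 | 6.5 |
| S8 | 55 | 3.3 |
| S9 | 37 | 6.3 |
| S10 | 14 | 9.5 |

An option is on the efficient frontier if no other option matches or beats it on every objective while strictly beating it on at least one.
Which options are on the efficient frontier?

S3, S5, S8

S1: dominated by S2 (unit cost 9≤48, defect rate 4.7≤10.5).
S2: dominated by S5 (unit cost 8≤9, defect rate 4.6≤4.7).
S3: not dominated.
S4: dominated by S2 (unit cost 9≤34, defect rate 4.7≤6.7).
S5: not dominated (best unit cost).
S6: dominated by S2 (unit cost 9≤47, defect rate 4.7≤8.3).
S7: dominated by S2 (unit cost 9≤54, defect rate 4.7≤6.5).
S8: not dominated (best defect rate).
S9: dominated by S2 (unit cost 9≤37, defect rate 4.7≤6.3).
S10: dominated by S2 (unit cost 9≤14, defect rate 4.7≤9.5).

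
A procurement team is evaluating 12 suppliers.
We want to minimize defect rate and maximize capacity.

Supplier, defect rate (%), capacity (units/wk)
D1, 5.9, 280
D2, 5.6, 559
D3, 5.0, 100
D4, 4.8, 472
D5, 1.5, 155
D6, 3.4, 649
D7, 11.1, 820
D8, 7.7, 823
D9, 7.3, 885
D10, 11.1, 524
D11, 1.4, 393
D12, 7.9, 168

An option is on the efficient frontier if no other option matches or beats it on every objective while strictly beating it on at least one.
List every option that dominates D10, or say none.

D2, D6, D7, D8, D9

D2: defect rate 5.6≤11.1, capacity 559≥524 — dominates D10.
D6: defect rate 3.4≤11.1, capacity 649≥524 — dominates D10.
D7: defect rate 11.1≤11.1, capacity 820≥524 — dominates D10.
D8: defect rate 7.7≤11.1, capacity 823≥524 — dominates D10.
D9: defect rate 7.3≤11.1, capacity 885≥524 — dominates D10.
Others (D1, D3, D4, D5, D11, D12) are each worse than D10 on at least one objective.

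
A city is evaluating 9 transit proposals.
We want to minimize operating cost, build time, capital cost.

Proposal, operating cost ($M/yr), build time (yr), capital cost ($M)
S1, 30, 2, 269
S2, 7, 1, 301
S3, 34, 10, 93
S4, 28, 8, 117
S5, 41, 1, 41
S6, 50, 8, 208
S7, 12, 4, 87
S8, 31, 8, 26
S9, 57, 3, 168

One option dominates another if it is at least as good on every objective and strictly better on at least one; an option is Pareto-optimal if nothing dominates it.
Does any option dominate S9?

S5 vs S9: operating cost 41≤57, build time 1≤3, capital cost 41≤168 — S5 is at least as good on every objective and strictly better on at least one, so S5 dominates S9.

Yes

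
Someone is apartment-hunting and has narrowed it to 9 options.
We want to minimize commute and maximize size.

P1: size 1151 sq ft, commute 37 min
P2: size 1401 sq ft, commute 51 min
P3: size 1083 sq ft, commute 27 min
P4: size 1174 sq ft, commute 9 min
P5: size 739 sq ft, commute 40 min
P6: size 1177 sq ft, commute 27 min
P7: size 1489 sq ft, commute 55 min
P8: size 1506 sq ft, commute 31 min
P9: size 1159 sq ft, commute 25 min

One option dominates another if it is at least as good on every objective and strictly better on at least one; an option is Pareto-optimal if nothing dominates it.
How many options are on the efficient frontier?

3

P1: dominated by P4 (size 1174≥1151, commute 9≤37).
P2: dominated by P8 (size 1506≥1401, commute 31≤51).
P3: dominated by P4 (size 1174≥1083, commute 9≤27).
P4: not dominated (best commute).
P5: dominated by P1 (size 1151≥739, commute 37≤40).
P6: not dominated.
P7: dominated by P8 (size 1506≥1489, commute 31≤55).
P8: not dominated (best size).
P9: dominated by P4 (size 1174≥1159, commute 9≤25).
Pareto-optimal: P4, P6, P8 → 3.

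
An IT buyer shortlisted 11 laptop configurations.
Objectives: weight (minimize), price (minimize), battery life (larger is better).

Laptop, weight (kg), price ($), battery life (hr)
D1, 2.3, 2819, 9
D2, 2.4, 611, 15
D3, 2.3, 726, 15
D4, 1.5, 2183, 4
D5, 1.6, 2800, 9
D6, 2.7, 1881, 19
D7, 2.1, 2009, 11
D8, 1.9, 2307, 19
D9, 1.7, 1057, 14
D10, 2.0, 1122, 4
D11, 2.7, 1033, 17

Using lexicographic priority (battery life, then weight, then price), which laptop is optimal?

D8

First maximize battery life: best is 19, kept {D6, D8}.
Then minimize weight: best is 1.9, kept {D8}.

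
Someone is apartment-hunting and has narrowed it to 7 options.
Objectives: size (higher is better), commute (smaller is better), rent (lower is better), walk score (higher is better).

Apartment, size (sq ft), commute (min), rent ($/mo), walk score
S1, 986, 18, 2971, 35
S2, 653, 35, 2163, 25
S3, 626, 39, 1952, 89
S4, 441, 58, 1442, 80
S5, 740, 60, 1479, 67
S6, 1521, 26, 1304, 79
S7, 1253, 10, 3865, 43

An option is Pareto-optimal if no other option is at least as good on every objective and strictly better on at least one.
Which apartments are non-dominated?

S1: not dominated.
S2: dominated by S6 (size 1521≥653, commute 26≤35, rent 1304≤2163, walk score 79≥25).
S3: not dominated (best walk score).
S4: not dominated.
S5: dominated by S6 (size 1521≥740, commute 26≤60, rent 1304≤1479, walk score 79≥67).
S6: not dominated (best size).
S7: not dominated (best commute).

S1, S3, S4, S6, S7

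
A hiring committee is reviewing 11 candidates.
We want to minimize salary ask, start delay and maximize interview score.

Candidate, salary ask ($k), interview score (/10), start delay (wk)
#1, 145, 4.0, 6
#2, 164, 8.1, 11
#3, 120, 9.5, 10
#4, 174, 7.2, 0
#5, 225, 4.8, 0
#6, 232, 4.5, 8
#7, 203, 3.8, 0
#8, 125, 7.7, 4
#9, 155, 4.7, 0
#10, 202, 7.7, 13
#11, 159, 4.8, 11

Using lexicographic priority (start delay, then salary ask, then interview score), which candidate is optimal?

First minimize start delay: best is 0, kept {#4, #5, #7, #9}.
Then minimize salary ask: best is 155, kept {#9}.

#9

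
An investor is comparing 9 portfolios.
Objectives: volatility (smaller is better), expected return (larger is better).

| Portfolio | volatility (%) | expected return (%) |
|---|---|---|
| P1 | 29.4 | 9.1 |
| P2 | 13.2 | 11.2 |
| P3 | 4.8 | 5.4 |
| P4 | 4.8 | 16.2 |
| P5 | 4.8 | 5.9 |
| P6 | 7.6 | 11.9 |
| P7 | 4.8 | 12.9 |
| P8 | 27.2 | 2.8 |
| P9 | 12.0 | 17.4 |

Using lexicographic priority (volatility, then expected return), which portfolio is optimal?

First minimize volatility: best is 4.8, kept {P3, P4, P5, P7}.
Then maximize expected return: best is 16.2, kept {P4}.

P4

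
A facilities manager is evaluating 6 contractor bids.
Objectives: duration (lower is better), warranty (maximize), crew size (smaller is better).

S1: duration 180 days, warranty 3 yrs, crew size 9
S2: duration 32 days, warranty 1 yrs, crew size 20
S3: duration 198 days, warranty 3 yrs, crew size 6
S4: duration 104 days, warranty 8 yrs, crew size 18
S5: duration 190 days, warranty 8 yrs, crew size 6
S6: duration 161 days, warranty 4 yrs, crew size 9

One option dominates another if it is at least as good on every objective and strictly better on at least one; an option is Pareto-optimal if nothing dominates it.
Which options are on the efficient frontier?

S2, S4, S5, S6

S1: dominated by S6 (duration 161≤180, warranty 4≥3, crew size 9≤9).
S2: not dominated (best duration).
S3: dominated by S5 (duration 190≤198, warranty 8≥3, crew size 6≤6).
S4: not dominated.
S5: not dominated.
S6: not dominated.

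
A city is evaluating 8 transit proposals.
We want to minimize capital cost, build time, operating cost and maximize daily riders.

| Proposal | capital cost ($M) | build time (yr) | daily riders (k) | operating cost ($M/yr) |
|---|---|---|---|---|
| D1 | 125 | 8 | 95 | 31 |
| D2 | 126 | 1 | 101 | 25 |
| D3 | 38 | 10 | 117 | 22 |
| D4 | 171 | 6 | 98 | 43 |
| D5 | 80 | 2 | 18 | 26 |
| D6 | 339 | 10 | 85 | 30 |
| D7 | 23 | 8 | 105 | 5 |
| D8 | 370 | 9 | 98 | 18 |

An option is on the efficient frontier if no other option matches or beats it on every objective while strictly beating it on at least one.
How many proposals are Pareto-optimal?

4

D1: dominated by D7 (capital cost 23≤125, build time 8≤8, daily riders 105≥95, operating cost 5≤31).
D2: not dominated (best build time).
D3: not dominated (best daily riders).
D4: dominated by D2 (capital cost 126≤171, build time 1≤6, daily riders 101≥98, operating cost 25≤43).
D5: not dominated.
D6: dominated by D2 (capital cost 126≤339, build time 1≤10, daily riders 101≥85, operating cost 25≤30).
D7: not dominated (best capital cost).
D8: dominated by D7 (capital cost 23≤370, build time 8≤9, daily riders 105≥98, operating cost 5≤18).
Pareto-optimal: D2, D3, D5, D7 → 4.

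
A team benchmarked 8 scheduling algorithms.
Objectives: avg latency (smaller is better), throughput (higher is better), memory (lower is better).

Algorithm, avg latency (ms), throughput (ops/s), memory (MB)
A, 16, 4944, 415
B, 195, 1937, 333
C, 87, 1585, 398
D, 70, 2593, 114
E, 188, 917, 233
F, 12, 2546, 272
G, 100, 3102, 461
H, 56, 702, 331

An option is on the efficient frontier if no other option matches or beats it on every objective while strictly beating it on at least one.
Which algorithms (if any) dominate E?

D: avg latency 70≤188, throughput 2593≥917, memory 114≤233 — dominates E.
Others (A, B, C, F, G, H) are each worse than E on at least one objective.

D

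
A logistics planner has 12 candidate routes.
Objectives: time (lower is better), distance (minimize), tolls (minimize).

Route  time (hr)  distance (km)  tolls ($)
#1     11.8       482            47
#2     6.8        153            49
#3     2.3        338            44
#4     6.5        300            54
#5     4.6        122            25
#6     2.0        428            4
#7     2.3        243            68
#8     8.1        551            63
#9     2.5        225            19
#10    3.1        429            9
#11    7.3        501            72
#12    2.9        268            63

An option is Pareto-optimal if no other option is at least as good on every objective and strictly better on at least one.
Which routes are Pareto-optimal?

#1: dominated by #3 (time 2.3≤11.8, distance 338≤482, tolls 44≤47).
#2: dominated by #5 (time 4.6≤6.8, distance 122≤153, tolls 25≤49).
#3: not dominated.
#4: dominated by #5 (time 4.6≤6.5, distance 122≤300, tolls 25≤54).
#5: not dominated (best distance).
#6: not dominated (best time).
#7: not dominated.
#8: dominated by #2 (time 6.8≤8.1, distance 153≤551, tolls 49≤63).
#9: not dominated.
#10: dominated by #6 (time 2.0≤3.1, distance 428≤429, tolls 4≤9).
#11: dominated by #2 (time 6.8≤7.3, distance 153≤501, tolls 49≤72).
#12: dominated by #9 (time 2.5≤2.9, distance 225≤268, tolls 19≤63).

#3, #5, #6, #7, #9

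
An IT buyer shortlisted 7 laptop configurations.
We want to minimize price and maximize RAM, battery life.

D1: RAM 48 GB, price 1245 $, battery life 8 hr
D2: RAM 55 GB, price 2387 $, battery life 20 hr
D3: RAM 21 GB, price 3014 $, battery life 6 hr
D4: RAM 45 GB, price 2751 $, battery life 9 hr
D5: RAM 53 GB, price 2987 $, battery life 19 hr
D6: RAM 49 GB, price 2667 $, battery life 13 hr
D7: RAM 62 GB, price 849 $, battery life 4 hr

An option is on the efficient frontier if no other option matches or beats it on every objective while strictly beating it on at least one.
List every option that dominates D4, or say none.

D2, D6

D2: RAM 55≥45, price 2387≤2751, battery life 20≥9 — dominates D4.
D6: RAM 49≥45, price 2667≤2751, battery life 13≥9 — dominates D4.
Others (D1, D3, D5, D7) are each worse than D4 on at least one objective.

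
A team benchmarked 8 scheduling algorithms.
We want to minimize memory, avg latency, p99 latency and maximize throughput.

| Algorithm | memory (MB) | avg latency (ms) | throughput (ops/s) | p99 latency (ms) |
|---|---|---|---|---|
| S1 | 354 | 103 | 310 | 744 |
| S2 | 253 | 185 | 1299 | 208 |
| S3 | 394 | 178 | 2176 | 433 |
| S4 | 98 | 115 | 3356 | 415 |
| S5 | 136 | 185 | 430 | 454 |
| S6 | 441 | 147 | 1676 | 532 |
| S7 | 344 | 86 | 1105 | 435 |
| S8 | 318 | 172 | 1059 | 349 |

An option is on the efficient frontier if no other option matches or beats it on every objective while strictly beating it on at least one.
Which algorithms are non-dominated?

S2, S4, S7, S8

S1: dominated by S7 (memory 344≤354, avg latency 86≤103, throughput 1105≥310, p99 latency 435≤744).
S2: not dominated (best p99 latency).
S3: dominated by S4 (memory 98≤394, avg latency 115≤178, throughput 3356≥2176, p99 latency 415≤433).
S4: not dominated (best memory).
S5: dominated by S4 (memory 98≤136, avg latency 115≤185, throughput 3356≥430, p99 latency 415≤454).
S6: dominated by S4 (memory 98≤441, avg latency 115≤147, throughput 3356≥1676, p99 latency 415≤532).
S7: not dominated (best avg latency).
S8: not dominated.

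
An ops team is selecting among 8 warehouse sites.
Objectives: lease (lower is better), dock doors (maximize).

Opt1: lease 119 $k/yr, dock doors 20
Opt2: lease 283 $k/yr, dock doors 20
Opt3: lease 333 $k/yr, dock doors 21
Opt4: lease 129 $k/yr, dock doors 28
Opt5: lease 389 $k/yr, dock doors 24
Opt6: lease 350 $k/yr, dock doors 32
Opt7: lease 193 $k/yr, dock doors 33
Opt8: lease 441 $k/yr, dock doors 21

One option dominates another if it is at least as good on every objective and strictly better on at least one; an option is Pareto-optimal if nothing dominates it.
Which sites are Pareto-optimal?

Opt1, Opt4, Opt7

Opt1: not dominated (best lease).
Opt2: dominated by Opt1 (lease 119≤283, dock doors 20≥20).
Opt3: dominated by Opt4 (lease 129≤333, dock doors 28≥21).
Opt4: not dominated.
Opt5: dominated by Opt4 (lease 129≤389, dock doors 28≥24).
Opt6: dominated by Opt7 (lease 193≤350, dock doors 33≥32).
Opt7: not dominated (best dock doors).
Opt8: dominated by Opt3 (lease 333≤441, dock doors 21≥21).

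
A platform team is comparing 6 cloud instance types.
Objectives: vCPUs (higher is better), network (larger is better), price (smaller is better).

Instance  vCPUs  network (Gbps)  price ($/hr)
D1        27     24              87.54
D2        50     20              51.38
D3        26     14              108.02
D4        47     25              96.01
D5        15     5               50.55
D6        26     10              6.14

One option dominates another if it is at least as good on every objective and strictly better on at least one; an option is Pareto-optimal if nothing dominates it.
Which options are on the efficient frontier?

D1: not dominated.
D2: not dominated (best vCPUs).
D3: dominated by D1 (vCPUs 27≥26, network 24≥14, price 87.54≤108.02).
D4: not dominated (best network).
D5: dominated by D6 (vCPUs 26≥15, network 10≥5, price 6.14≤50.55).
D6: not dominated (best price).

D1, D2, D4, D6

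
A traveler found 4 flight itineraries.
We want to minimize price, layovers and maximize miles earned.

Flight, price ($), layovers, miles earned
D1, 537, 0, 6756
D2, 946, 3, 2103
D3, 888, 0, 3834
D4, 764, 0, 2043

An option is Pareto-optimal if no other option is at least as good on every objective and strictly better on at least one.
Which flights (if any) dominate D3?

D1

D1: price 537≤888, layovers 0≤0, miles earned 6756≥3834 — dominates D3.
Others (D2, D4) are each worse than D3 on at least one objective.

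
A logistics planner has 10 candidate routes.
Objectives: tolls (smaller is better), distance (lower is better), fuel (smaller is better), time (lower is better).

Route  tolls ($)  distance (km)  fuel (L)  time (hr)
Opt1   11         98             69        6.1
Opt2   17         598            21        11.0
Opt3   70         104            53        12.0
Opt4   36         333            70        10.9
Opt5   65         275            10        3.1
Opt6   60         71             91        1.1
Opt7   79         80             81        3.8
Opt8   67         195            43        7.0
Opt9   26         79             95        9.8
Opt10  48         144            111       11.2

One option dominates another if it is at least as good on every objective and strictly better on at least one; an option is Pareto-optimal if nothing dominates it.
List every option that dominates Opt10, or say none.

Opt1: tolls 11≤48, distance 98≤144, fuel 69≤111, time 6.1≤11.2 — dominates Opt10.
Opt9: tolls 26≤48, distance 79≤144, fuel 95≤111, time 9.8≤11.2 — dominates Opt10.
Others (Opt2, Opt3, Opt4, Opt5, Opt6, Opt7, Opt8) are each worse than Opt10 on at least one objective.

Opt1, Opt9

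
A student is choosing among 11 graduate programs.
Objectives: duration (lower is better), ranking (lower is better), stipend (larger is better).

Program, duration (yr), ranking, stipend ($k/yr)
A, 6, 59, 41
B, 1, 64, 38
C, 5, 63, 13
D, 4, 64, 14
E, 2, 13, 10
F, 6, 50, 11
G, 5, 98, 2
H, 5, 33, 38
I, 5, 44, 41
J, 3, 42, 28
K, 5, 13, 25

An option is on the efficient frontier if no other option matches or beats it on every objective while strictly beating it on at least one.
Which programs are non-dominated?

B, E, H, I, J, K

A: dominated by I (duration 5≤6, ranking 44≤59, stipend 41≥41).
B: not dominated (best duration).
C: dominated by H (duration 5≤5, ranking 33≤63, stipend 38≥13).
D: dominated by B (duration 1≤4, ranking 64≤64, stipend 38≥14).
E: not dominated.
F: dominated by H (duration 5≤6, ranking 33≤50, stipend 38≥11).
G: dominated by B (duration 1≤5, ranking 64≤98, stipend 38≥2).
H: not dominated.
I: not dominated.
J: not dominated.
K: not dominated.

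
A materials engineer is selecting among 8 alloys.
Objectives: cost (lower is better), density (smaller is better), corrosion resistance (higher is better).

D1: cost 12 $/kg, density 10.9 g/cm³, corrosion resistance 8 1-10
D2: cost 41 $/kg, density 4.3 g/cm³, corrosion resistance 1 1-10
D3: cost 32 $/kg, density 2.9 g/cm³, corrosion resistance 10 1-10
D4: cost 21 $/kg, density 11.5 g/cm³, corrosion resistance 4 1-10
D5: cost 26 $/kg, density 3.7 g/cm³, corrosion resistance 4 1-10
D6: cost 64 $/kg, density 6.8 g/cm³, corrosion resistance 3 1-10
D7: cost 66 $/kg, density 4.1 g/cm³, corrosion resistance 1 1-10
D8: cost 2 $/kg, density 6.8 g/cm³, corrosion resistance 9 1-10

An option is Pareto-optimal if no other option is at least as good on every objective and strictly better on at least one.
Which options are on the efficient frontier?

D1: dominated by D8 (cost 2≤12, density 6.8≤10.9, corrosion resistance 9≥8).
D2: dominated by D3 (cost 32≤41, density 2.9≤4.3, corrosion resistance 10≥1).
D3: not dominated (best density).
D4: dominated by D1 (cost 12≤21, density 10.9≤11.5, corrosion resistance 8≥4).
D5: not dominated.
D6: dominated by D3 (cost 32≤64, density 2.9≤6.8, corrosion resistance 10≥3).
D7: dominated by D3 (cost 32≤66, density 2.9≤4.1, corrosion resistance 10≥1).
D8: not dominated (best cost).

D3, D5, D8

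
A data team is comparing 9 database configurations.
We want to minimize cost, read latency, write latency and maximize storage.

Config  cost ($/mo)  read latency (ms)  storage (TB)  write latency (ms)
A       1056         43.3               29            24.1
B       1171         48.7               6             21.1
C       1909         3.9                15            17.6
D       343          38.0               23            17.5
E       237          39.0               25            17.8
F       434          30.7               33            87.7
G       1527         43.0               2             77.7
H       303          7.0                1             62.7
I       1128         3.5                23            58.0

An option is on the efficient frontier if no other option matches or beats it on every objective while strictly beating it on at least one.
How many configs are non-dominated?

7

A: not dominated.
B: dominated by D (cost 343≤1171, read latency 38.0≤48.7, storage 23≥6, write latency 17.5≤21.1).
C: not dominated.
D: not dominated (best write latency).
E: not dominated (best cost).
F: not dominated (best storage).
G: dominated by D (cost 343≤1527, read latency 38.0≤43.0, storage 23≥2, write latency 17.5≤77.7).
H: not dominated.
I: not dominated (best read latency).
Pareto-optimal: A, C, D, E, F, H, I → 7.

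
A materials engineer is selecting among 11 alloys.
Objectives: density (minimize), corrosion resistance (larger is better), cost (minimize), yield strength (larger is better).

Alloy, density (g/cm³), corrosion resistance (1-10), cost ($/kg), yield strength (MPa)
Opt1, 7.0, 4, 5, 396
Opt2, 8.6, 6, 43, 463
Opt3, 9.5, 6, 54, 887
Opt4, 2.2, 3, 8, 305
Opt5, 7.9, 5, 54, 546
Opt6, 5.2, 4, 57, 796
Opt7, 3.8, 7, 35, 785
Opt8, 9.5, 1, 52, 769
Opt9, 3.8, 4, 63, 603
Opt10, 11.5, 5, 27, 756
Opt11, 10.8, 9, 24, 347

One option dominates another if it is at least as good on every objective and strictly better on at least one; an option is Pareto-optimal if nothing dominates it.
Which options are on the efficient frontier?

Opt1: not dominated (best cost).
Opt2: dominated by Opt7 (density 3.8≤8.6, corrosion resistance 7≥6, cost 35≤43, yield strength 785≥463).
Opt3: not dominated (best yield strength).
Opt4: not dominated (best density).
Opt5: dominated by Opt7 (density 3.8≤7.9, corrosion resistance 7≥5, cost 35≤54, yield strength 785≥546).
Opt6: not dominated.
Opt7: not dominated.
Opt8: dominated by Opt7 (density 3.8≤9.5, corrosion resistance 7≥1, cost 35≤52, yield strength 785≥769).
Opt9: dominated by Opt7 (density 3.8≤3.8, corrosion resistance 7≥4, cost 35≤63, yield strength 785≥603).
Opt10: not dominated.
Opt11: not dominated (best corrosion resistance).

Opt1, Opt3, Opt4, Opt6, Opt7, Opt10, Opt11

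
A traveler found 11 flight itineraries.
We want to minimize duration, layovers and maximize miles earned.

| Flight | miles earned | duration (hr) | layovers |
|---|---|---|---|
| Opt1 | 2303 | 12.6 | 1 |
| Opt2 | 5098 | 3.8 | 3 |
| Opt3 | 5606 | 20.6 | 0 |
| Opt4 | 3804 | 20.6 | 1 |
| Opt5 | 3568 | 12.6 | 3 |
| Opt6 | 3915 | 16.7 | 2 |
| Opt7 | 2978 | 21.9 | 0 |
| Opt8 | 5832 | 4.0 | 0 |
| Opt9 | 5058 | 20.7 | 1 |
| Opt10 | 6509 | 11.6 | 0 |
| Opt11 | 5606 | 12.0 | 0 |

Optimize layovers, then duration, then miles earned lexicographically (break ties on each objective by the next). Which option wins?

Opt8

First minimize layovers: best is 0, kept {Opt3, Opt7, Opt8, Opt10, Opt11}.
Then minimize duration: best is 4.0, kept {Opt8}.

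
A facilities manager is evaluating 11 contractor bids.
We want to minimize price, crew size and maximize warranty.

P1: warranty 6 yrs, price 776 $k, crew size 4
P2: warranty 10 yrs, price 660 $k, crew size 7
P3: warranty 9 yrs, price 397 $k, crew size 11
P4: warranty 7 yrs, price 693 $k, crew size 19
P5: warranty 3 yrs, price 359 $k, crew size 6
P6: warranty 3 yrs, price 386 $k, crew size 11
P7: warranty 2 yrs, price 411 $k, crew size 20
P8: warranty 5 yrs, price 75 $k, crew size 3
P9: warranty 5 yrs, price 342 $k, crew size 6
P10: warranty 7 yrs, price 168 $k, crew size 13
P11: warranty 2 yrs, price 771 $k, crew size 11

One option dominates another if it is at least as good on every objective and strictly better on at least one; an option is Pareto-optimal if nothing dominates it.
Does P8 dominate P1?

No

P8 vs P1: P8 is worse on warranty (5 vs 6), so it does not dominate P1.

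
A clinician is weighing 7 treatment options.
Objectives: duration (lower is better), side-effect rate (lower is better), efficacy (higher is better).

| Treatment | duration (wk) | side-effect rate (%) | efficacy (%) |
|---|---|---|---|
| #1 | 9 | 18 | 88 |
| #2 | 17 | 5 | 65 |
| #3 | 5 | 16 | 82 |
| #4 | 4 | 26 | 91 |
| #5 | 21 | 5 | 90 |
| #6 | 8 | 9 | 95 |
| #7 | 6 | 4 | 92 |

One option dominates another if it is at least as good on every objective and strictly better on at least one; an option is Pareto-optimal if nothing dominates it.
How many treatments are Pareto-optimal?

#1: dominated by #6 (duration 8≤9, side-effect rate 9≤18, efficacy 95≥88).
#2: dominated by #7 (duration 6≤17, side-effect rate 4≤5, efficacy 92≥65).
#3: not dominated.
#4: not dominated (best duration).
#5: dominated by #7 (duration 6≤21, side-effect rate 4≤5, efficacy 92≥90).
#6: not dominated (best efficacy).
#7: not dominated (best side-effect rate).
Pareto-optimal: #3, #4, #6, #7 → 4.

4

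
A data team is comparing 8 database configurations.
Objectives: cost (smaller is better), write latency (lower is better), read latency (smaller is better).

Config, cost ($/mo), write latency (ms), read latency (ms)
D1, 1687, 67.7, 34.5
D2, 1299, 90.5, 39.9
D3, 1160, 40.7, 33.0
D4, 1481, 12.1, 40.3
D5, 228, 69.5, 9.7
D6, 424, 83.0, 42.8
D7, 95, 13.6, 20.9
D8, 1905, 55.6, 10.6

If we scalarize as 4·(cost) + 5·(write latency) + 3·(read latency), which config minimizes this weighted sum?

D1: 4·1687 + 5·67.7 + 3·34.5 = 7190.0
D2: 4·1299 + 5·90.5 + 3·39.9 = 5768.2
D3: 4·1160 + 5·40.7 + 3·33.0 = 4942.5
D4: 4·1481 + 5·12.1 + 3·40.3 = 6105.4
D5: 4·228 + 5·69.5 + 3·9.7 = 1288.6
D6: 4·424 + 5·83.0 + 3·42.8 = 2239.4
D7: 4·95 + 5·13.6 + 3·20.9 = 510.7
D8: 4·1905 + 5·55.6 + 3·10.6 = 7929.8
Lowest: D7 at 510.7.

D7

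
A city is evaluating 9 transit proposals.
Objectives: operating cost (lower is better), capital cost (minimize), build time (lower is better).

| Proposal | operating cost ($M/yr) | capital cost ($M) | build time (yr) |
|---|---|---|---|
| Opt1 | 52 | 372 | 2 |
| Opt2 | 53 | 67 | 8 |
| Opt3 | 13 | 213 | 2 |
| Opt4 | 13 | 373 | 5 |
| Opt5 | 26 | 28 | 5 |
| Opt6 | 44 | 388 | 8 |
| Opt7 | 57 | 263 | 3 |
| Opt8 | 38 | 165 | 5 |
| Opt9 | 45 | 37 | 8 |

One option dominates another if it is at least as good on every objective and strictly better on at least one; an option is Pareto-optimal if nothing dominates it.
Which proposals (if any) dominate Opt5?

Opt1: worse on operating cost (52 vs 26).
Opt2: worse on operating cost (53 vs 26).
Opt3: worse on capital cost (213 vs 28).
Opt4: worse on capital cost (373 vs 28).
Opt6: worse on operating cost (44 vs 26).
Opt7: worse on operating cost (57 vs 26).
Opt8: worse on operating cost (38 vs 26).
Opt9: worse on operating cost (45 vs 26).
No option dominates Opt5.

none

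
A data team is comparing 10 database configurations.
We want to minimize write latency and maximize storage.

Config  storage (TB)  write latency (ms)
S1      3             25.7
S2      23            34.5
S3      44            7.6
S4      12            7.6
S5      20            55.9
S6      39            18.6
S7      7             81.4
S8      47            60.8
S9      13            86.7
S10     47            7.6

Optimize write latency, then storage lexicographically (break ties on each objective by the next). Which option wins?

S10

First minimize write latency: best is 7.6, kept {S3, S4, S10}.
Then maximize storage: best is 47, kept {S10}.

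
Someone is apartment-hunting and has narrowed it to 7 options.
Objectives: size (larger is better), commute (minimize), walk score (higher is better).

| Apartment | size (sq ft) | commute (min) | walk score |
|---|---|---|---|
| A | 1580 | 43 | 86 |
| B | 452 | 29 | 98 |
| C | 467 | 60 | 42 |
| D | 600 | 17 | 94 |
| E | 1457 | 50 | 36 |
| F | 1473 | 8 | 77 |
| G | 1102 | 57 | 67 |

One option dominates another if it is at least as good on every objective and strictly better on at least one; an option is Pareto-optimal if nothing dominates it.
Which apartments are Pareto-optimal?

A, B, D, F

A: not dominated (best size).
B: not dominated (best walk score).
C: dominated by A (size 1580≥467, commute 43≤60, walk score 86≥42).
D: not dominated.
E: dominated by A (size 1580≥1457, commute 43≤50, walk score 86≥36).
F: not dominated (best commute).
G: dominated by A (size 1580≥1102, commute 43≤57, walk score 86≥67).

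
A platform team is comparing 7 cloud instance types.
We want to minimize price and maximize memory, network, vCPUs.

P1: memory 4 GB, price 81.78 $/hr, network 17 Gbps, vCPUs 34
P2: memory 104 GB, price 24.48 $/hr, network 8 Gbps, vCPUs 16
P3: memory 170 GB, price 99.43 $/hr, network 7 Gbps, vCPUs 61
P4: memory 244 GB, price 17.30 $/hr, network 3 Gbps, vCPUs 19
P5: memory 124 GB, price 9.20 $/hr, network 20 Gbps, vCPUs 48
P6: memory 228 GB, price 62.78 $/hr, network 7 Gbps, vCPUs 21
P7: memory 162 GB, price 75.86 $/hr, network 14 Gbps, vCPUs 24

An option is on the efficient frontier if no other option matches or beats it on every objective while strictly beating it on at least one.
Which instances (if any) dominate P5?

none

P1: worse on memory (4 vs 124).
P2: worse on memory (104 vs 124).
P3: worse on price (99.43 vs 9.20).
P4: worse on price (17.30 vs 9.20).
P6: worse on price (62.78 vs 9.20).
P7: worse on price (75.86 vs 9.20).
No option dominates P5.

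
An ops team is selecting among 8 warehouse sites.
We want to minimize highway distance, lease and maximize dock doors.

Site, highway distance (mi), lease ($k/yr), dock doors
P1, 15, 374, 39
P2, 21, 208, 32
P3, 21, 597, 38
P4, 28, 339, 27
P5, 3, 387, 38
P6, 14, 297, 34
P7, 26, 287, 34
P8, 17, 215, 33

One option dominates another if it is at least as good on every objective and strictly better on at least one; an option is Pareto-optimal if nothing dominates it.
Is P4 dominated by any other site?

P2 vs P4: highway distance 21≤28, lease 208≤339, dock doors 32≥27 — P2 is at least as good on every objective and strictly better on at least one, so P2 dominates P4.

Yes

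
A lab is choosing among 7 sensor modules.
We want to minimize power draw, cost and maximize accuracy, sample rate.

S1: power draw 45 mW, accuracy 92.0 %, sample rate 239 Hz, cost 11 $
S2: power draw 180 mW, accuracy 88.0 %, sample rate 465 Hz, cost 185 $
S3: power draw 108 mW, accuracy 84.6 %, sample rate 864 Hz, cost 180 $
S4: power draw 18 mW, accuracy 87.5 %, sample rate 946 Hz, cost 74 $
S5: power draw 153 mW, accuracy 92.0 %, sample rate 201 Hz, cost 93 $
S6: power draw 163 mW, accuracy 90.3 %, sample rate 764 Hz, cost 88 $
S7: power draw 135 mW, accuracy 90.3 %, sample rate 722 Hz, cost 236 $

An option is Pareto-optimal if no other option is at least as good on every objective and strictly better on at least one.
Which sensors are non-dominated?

S1, S4, S6, S7

S1: not dominated (best cost).
S2: dominated by S6 (power draw 163≤180, accuracy 90.3≥88.0, sample rate 764≥465, cost 88≤185).
S3: dominated by S4 (power draw 18≤108, accuracy 87.5≥84.6, sample rate 946≥864, cost 74≤180).
S4: not dominated (best power draw).
S5: dominated by S1 (power draw 45≤153, accuracy 92.0≥92.0, sample rate 239≥201, cost 11≤93).
S6: not dominated.
S7: not dominated.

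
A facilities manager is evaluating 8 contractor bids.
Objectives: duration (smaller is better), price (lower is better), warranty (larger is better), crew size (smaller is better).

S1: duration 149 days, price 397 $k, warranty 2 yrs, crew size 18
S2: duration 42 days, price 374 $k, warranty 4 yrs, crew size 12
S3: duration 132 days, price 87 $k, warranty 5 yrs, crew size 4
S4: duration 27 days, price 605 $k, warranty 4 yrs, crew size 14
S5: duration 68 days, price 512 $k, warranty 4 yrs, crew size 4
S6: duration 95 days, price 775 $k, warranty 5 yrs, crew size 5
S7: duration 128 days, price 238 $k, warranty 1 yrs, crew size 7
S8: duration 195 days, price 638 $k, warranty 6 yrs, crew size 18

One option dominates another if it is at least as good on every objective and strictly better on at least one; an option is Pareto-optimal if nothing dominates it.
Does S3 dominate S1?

S3 vs S1: duration 132≤149, price 87≤397, warranty 5≥2, crew size 4≤18 — S3 is at least as good on every objective with at least one strict improvement.

Yes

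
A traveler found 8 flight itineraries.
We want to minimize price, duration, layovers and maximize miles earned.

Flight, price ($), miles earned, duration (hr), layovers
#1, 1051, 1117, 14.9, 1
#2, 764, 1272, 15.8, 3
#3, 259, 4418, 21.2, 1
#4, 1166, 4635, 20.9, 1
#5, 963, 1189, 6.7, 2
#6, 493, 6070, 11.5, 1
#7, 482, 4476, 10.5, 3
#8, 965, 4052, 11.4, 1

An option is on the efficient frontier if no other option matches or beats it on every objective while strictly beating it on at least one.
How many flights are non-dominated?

5

#1: dominated by #6 (price 493≤1051, miles earned 6070≥1117, duration 11.5≤14.9, layovers 1≤1).
#2: dominated by #6 (price 493≤764, miles earned 6070≥1272, duration 11.5≤15.8, layovers 1≤3).
#3: not dominated (best price).
#4: dominated by #6 (price 493≤1166, miles earned 6070≥4635, duration 11.5≤20.9, layovers 1≤1).
#5: not dominated (best duration).
#6: not dominated (best miles earned).
#7: not dominated.
#8: not dominated.
Pareto-optimal: #3, #5, #6, #7, #8 → 5.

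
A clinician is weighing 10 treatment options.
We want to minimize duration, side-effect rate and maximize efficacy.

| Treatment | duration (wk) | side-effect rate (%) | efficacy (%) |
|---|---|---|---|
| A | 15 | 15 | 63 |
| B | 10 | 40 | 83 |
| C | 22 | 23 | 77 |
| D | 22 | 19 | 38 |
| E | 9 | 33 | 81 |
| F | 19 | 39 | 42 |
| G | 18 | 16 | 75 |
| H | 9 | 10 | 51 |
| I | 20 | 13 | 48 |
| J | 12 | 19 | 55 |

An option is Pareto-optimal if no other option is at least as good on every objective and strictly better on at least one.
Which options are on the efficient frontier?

A, B, C, E, G, H, J

A: not dominated.
B: not dominated (best efficacy).
C: not dominated.
D: dominated by A (duration 15≤22, side-effect rate 15≤19, efficacy 63≥38).
E: not dominated.
F: dominated by A (duration 15≤19, side-effect rate 15≤39, efficacy 63≥42).
G: not dominated.
H: not dominated (best side-effect rate).
I: dominated by H (duration 9≤20, side-effect rate 10≤13, efficacy 51≥48).
J: not dominated.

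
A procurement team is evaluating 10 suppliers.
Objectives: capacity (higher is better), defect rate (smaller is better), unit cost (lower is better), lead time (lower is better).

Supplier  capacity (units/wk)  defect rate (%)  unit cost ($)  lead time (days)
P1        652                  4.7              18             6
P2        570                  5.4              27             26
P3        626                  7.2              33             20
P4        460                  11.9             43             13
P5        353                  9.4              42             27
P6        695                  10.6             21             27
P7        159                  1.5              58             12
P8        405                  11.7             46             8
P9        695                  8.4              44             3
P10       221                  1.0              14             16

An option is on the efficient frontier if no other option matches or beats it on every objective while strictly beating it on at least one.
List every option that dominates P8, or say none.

P1, P9

P1: capacity 652≥405, defect rate 4.7≤11.7, unit cost 18≤46, lead time 6≤8 — dominates P8.
P9: capacity 695≥405, defect rate 8.4≤11.7, unit cost 44≤46, lead time 3≤8 — dominates P8.
Others (P2, P3, P4, P5, P6, P7, P10) are each worse than P8 on at least one objective.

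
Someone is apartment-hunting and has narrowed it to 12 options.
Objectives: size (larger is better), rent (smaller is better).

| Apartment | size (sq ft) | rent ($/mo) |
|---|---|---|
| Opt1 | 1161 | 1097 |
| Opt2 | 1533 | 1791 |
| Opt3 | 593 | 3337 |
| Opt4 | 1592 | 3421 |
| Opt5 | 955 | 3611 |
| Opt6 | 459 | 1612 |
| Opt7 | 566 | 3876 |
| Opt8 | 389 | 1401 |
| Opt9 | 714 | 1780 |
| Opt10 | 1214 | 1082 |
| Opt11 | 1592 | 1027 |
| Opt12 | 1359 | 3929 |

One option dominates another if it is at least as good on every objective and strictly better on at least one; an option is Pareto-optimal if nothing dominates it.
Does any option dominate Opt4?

Yes

Opt11 vs Opt4: size 1592≥1592, rent 1027≤3421 — Opt11 is at least as good on every objective and strictly better on at least one, so Opt11 dominates Opt4.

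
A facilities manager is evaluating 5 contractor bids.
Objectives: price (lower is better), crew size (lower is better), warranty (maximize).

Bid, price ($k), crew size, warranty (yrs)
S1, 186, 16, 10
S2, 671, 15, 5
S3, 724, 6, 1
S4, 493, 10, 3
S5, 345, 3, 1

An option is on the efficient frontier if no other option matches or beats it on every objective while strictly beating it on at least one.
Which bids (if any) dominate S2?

none

S1: worse on crew size (16 vs 15).
S3: worse on price (724 vs 671).
S4: worse on warranty (3 vs 5).
S5: worse on warranty (1 vs 5).
No option dominates S2.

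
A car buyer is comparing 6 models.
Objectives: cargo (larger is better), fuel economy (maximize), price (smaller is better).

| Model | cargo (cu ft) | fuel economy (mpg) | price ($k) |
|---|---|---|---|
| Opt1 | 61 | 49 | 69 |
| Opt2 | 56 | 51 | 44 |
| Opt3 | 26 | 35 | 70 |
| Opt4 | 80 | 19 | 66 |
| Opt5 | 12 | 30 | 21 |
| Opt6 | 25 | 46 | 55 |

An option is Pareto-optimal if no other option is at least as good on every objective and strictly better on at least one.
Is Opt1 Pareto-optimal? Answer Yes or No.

Opt2: worse on cargo (56 vs 61).
Opt3: worse on cargo (26 vs 61).
Opt4: worse on fuel economy (19 vs 49).
Opt5: worse on cargo (12 vs 61).
Opt6: worse on cargo (25 vs 61).
No option is at least as good as Opt1 on every objective and strictly better on one.

Yes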